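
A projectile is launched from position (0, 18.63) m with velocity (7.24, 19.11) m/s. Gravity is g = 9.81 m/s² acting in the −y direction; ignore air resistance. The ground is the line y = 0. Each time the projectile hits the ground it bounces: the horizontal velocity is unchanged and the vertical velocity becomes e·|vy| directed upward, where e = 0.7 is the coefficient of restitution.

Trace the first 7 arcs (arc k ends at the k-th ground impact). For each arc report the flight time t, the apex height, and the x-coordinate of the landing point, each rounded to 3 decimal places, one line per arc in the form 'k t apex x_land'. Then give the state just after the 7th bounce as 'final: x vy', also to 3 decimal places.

Arc 1: start y=18.630, vy=19.110 → t=4.704, apex=37.243, x_land=34.054, impact vy=-27.032
  bounce: vy ← 0.7·27.032 = 18.922
Arc 2: start y=0.000, vy=18.922 → t=3.858, apex=18.249, x_land=61.984, impact vy=-18.922
  bounce: vy ← 0.7·18.922 = 13.246
Arc 3: start y=0.000, vy=13.246 → t=2.700, apex=8.942, x_land=81.535, impact vy=-13.246
  bounce: vy ← 0.7·13.246 = 9.272
Arc 4: start y=0.000, vy=9.272 → t=1.890, apex=4.382, x_land=95.220, impact vy=-9.272
  bounce: vy ← 0.7·9.272 = 6.490
Arc 5: start y=0.000, vy=6.490 → t=1.323, apex=2.147, x_land=104.800, impact vy=-6.490
  bounce: vy ← 0.7·6.490 = 4.543
Arc 6: start y=0.000, vy=4.543 → t=0.926, apex=1.052, x_land=111.506, impact vy=-4.543
  bounce: vy ← 0.7·4.543 = 3.180
Arc 7: start y=0.000, vy=3.180 → t=0.648, apex=0.515, x_land=116.200, impact vy=-3.180
  bounce: vy ← 0.7·3.180 = 2.226

1 4.704 37.243 34.054
2 3.858 18.249 61.984
3 2.700 8.942 81.535
4 1.890 4.382 95.220
5 1.323 2.147 104.800
6 0.926 1.052 111.506
7 0.648 0.515 116.200
final: 116.200 2.226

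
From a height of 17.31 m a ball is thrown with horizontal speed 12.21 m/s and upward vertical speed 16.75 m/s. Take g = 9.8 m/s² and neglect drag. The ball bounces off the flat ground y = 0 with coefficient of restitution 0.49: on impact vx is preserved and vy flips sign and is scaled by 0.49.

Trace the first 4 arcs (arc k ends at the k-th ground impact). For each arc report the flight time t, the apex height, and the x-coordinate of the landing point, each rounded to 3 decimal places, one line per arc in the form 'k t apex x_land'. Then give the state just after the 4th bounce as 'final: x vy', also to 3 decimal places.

Arc 1: start y=17.310, vy=16.750 → t=4.250, apex=31.624, x_land=51.888, impact vy=-24.897
  bounce: vy ← 0.49·24.897 = 12.199
Arc 2: start y=0.000, vy=12.199 → t=2.490, apex=7.593, x_land=82.287, impact vy=-12.199
  bounce: vy ← 0.49·12.199 = 5.978
Arc 3: start y=0.000, vy=5.978 → t=1.220, apex=1.823, x_land=97.182, impact vy=-5.978
  bounce: vy ← 0.49·5.978 = 2.929
Arc 4: start y=0.000, vy=2.929 → t=0.598, apex=0.438, x_land=104.481, impact vy=-2.929
  bounce: vy ← 0.49·2.929 = 1.435

1 4.250 31.624 51.888
2 2.490 7.593 82.287
3 1.220 1.823 97.182
4 0.598 0.438 104.481
final: 104.481 1.435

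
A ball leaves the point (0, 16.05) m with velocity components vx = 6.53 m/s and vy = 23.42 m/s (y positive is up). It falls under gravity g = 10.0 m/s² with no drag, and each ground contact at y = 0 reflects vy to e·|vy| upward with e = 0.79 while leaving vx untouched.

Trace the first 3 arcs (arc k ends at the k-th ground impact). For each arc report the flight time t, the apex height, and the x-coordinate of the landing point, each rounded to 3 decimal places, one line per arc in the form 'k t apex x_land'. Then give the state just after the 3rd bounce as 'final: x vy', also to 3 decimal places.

1 5.291 43.475 34.548
2 4.659 27.133 64.972
3 3.681 16.933 89.006
final: 89.006 14.538

Arc 1: start y=16.050, vy=23.420 → t=5.291, apex=43.475, x_land=34.548, impact vy=-29.487
  bounce: vy ← 0.79·29.487 = 23.295
Arc 2: start y=0.000, vy=23.295 → t=4.659, apex=27.133, x_land=64.972, impact vy=-23.295
  bounce: vy ← 0.79·23.295 = 18.403
Arc 3: start y=0.000, vy=18.403 → t=3.681, apex=16.933, x_land=89.006, impact vy=-18.403
  bounce: vy ← 0.79·18.403 = 14.538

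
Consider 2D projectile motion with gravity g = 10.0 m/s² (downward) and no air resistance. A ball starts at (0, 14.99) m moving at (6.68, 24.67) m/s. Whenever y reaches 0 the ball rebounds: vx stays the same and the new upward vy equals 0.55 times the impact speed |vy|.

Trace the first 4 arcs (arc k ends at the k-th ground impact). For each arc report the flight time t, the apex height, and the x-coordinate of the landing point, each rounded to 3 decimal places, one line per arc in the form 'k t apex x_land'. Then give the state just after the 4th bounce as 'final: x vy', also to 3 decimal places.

1 5.481 45.420 36.613
2 3.315 13.740 58.760
3 1.823 4.156 70.940
4 1.003 1.257 77.640
final: 77.640 2.758

Arc 1: start y=14.990, vy=24.670 → t=5.481, apex=45.420, x_land=36.613, impact vy=-30.140
  bounce: vy ← 0.55·30.140 = 16.577
Arc 2: start y=0.000, vy=16.577 → t=3.315, apex=13.740, x_land=58.760, impact vy=-16.577
  bounce: vy ← 0.55·16.577 = 9.117
Arc 3: start y=0.000, vy=9.117 → t=1.823, apex=4.156, x_land=70.940, impact vy=-9.117
  bounce: vy ← 0.55·9.117 = 5.015
Arc 4: start y=0.000, vy=5.015 → t=1.003, apex=1.257, x_land=77.640, impact vy=-5.015
  bounce: vy ← 0.55·5.015 = 2.758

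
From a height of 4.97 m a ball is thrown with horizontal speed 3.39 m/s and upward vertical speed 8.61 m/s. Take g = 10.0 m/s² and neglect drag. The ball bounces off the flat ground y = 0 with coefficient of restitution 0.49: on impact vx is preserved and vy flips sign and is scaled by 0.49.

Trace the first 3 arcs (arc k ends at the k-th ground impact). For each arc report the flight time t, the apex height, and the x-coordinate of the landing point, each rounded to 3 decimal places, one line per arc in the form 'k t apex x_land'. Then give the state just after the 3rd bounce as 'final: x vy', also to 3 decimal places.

Arc 1: start y=4.970, vy=8.610 → t=2.178, apex=8.677, x_land=7.384, impact vy=-13.173
  bounce: vy ← 0.49·13.173 = 6.455
Arc 2: start y=0.000, vy=6.455 → t=1.291, apex=2.083, x_land=11.761, impact vy=-6.455
  bounce: vy ← 0.49·6.455 = 3.163
Arc 3: start y=0.000, vy=3.163 → t=0.633, apex=0.500, x_land=13.905, impact vy=-3.163
  bounce: vy ← 0.49·3.163 = 1.550

1 2.178 8.677 7.384
2 1.291 2.083 11.761
3 0.633 0.500 13.905
final: 13.905 1.550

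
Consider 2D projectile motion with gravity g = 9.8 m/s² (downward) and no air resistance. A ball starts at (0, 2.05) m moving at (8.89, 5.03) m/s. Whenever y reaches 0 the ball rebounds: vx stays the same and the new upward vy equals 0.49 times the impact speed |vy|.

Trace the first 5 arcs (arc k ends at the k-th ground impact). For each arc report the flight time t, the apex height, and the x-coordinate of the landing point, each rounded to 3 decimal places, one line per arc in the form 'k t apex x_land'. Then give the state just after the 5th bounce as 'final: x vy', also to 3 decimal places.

1 1.339 3.341 11.904
2 0.809 0.802 19.097
3 0.397 0.193 22.622
4 0.194 0.046 24.350
5 0.095 0.011 25.196
final: 25.196 0.229

Arc 1: start y=2.050, vy=5.030 → t=1.339, apex=3.341, x_land=11.904, impact vy=-8.092
  bounce: vy ← 0.49·8.092 = 3.965
Arc 2: start y=0.000, vy=3.965 → t=0.809, apex=0.802, x_land=19.097, impact vy=-3.965
  bounce: vy ← 0.49·3.965 = 1.943
Arc 3: start y=0.000, vy=1.943 → t=0.397, apex=0.193, x_land=22.622, impact vy=-1.943
  bounce: vy ← 0.49·1.943 = 0.952
Arc 4: start y=0.000, vy=0.952 → t=0.194, apex=0.046, x_land=24.350, impact vy=-0.952
  bounce: vy ← 0.49·0.952 = 0.466
Arc 5: start y=0.000, vy=0.466 → t=0.095, apex=0.011, x_land=25.196, impact vy=-0.466
  bounce: vy ← 0.49·0.466 = 0.229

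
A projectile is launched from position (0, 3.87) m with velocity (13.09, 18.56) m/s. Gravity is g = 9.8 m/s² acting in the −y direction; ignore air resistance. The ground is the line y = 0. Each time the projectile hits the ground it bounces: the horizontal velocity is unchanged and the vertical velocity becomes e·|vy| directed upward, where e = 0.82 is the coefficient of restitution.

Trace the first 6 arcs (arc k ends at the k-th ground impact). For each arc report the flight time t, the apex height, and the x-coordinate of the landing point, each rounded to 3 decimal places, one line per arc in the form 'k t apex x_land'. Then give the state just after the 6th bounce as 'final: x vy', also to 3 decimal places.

Arc 1: start y=3.870, vy=18.560 → t=3.986, apex=21.445, x_land=52.175, impact vy=-20.502
  bounce: vy ← 0.82·20.502 = 16.812
Arc 2: start y=0.000, vy=16.812 → t=3.431, apex=14.420, x_land=97.086, impact vy=-16.812
  bounce: vy ← 0.82·16.812 = 13.785
Arc 3: start y=0.000, vy=13.785 → t=2.813, apex=9.696, x_land=133.913, impact vy=-13.785
  bounce: vy ← 0.82·13.785 = 11.304
Arc 4: start y=0.000, vy=11.304 → t=2.307, apex=6.519, x_land=164.111, impact vy=-11.304
  bounce: vy ← 0.82·11.304 = 9.269
Arc 5: start y=0.000, vy=9.269 → t=1.892, apex=4.384, x_land=188.873, impact vy=-9.269
  bounce: vy ← 0.82·9.269 = 7.601
Arc 6: start y=0.000, vy=7.601 → t=1.551, apex=2.948, x_land=209.179, impact vy=-7.601
  bounce: vy ← 0.82·7.601 = 6.233

1 3.986 21.445 52.175
2 3.431 14.420 97.086
3 2.813 9.696 133.913
4 2.307 6.519 164.111
5 1.892 4.384 188.873
6 1.551 2.948 209.179
final: 209.179 6.233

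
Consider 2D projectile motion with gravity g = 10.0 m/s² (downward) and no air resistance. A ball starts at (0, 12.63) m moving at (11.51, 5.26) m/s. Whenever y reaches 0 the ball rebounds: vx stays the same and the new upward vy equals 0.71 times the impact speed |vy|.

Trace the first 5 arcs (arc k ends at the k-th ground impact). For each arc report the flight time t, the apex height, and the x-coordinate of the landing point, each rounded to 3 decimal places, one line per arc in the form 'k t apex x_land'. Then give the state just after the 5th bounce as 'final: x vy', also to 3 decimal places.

Arc 1: start y=12.630, vy=5.260 → t=2.200, apex=14.013, x_land=25.323, impact vy=-16.741
  bounce: vy ← 0.71·16.741 = 11.886
Arc 2: start y=0.000, vy=11.886 → t=2.377, apex=7.064, x_land=52.686, impact vy=-11.886
  bounce: vy ← 0.71·11.886 = 8.439
Arc 3: start y=0.000, vy=8.439 → t=1.688, apex=3.561, x_land=72.113, impact vy=-8.439
  bounce: vy ← 0.71·8.439 = 5.992
Arc 4: start y=0.000, vy=5.992 → t=1.198, apex=1.795, x_land=85.906, impact vy=-5.992
  bounce: vy ← 0.71·5.992 = 4.254
Arc 5: start y=0.000, vy=4.254 → t=0.851, apex=0.905, x_land=95.699, impact vy=-4.254
  bounce: vy ← 0.71·4.254 = 3.020

1 2.200 14.013 25.323
2 2.377 7.064 52.686
3 1.688 3.561 72.113
4 1.198 1.795 85.906
5 0.851 0.905 95.699
final: 95.699 3.020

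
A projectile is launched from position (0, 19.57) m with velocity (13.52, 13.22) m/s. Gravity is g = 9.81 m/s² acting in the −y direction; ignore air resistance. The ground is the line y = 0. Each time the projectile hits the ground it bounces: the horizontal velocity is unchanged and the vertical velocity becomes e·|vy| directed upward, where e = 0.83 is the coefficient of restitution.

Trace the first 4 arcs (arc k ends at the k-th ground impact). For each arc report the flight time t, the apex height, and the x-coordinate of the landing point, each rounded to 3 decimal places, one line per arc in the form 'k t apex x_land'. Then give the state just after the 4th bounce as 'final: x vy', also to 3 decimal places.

1 3.757 28.478 50.796
2 4.000 19.618 104.874
3 3.320 13.515 149.759
4 2.755 9.310 187.013
final: 187.013 11.218

Arc 1: start y=19.570, vy=13.220 → t=3.757, apex=28.478, x_land=50.796, impact vy=-23.638
  bounce: vy ← 0.83·23.638 = 19.619
Arc 2: start y=0.000, vy=19.619 → t=4.000, apex=19.618, x_land=104.874, impact vy=-19.619
  bounce: vy ← 0.83·19.619 = 16.284
Arc 3: start y=0.000, vy=16.284 → t=3.320, apex=13.515, x_land=149.759, impact vy=-16.284
  bounce: vy ← 0.83·16.284 = 13.516
Arc 4: start y=0.000, vy=13.516 → t=2.755, apex=9.310, x_land=187.013, impact vy=-13.516
  bounce: vy ← 0.83·13.516 = 11.218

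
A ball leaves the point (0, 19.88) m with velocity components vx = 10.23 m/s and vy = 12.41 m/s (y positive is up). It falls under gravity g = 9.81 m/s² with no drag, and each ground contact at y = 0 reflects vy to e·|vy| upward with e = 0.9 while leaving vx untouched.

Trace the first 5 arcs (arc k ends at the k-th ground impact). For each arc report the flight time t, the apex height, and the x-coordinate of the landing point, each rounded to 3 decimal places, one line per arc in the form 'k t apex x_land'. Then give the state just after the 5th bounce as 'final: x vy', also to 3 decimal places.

Arc 1: start y=19.880, vy=12.410 → t=3.643, apex=27.730, x_land=37.265, impact vy=-23.325
  bounce: vy ← 0.9·23.325 = 20.992
Arc 2: start y=0.000, vy=20.992 → t=4.280, apex=22.461, x_land=81.047, impact vy=-20.992
  bounce: vy ← 0.9·20.992 = 18.893
Arc 3: start y=0.000, vy=18.893 → t=3.852, apex=18.193, x_land=120.452, impact vy=-18.893
  bounce: vy ← 0.9·18.893 = 17.004
Arc 4: start y=0.000, vy=17.004 → t=3.467, apex=14.737, x_land=155.915, impact vy=-17.004
  bounce: vy ← 0.9·17.004 = 15.304
Arc 5: start y=0.000, vy=15.304 → t=3.120, apex=11.937, x_land=187.833, impact vy=-15.304
  bounce: vy ← 0.9·15.304 = 13.773

1 3.643 27.730 37.265
2 4.280 22.461 81.047
3 3.852 18.193 120.452
4 3.467 14.737 155.915
5 3.120 11.937 187.833
final: 187.833 13.773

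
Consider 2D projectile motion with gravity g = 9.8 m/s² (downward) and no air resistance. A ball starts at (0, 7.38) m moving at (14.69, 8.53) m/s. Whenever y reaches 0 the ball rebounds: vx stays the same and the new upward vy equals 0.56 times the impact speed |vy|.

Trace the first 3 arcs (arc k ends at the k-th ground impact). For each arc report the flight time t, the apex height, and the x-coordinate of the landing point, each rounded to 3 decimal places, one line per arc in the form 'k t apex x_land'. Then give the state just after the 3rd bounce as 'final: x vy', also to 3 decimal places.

Arc 1: start y=7.380, vy=8.530 → t=2.375, apex=11.092, x_land=34.888, impact vy=-14.745
  bounce: vy ← 0.56·14.745 = 8.257
Arc 2: start y=0.000, vy=8.257 → t=1.685, apex=3.479, x_land=59.643, impact vy=-8.257
  bounce: vy ← 0.56·8.257 = 4.624
Arc 3: start y=0.000, vy=4.624 → t=0.944, apex=1.091, x_land=73.505, impact vy=-4.624
  bounce: vy ← 0.56·4.624 = 2.589

1 2.375 11.092 34.888
2 1.685 3.479 59.643
3 0.944 1.091 73.505
final: 73.505 2.589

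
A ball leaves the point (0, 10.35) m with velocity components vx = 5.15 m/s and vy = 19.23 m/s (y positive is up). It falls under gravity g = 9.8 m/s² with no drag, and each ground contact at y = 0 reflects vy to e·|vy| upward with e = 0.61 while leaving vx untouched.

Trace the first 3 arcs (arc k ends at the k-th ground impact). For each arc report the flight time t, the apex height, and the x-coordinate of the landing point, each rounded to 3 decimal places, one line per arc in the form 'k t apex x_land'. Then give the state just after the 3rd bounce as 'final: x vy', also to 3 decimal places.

Arc 1: start y=10.350, vy=19.230 → t=4.404, apex=29.217, x_land=22.681, impact vy=-23.930
  bounce: vy ← 0.61·23.930 = 14.597
Arc 2: start y=0.000, vy=14.597 → t=2.979, apex=10.872, x_land=38.023, impact vy=-14.597
  bounce: vy ← 0.61·14.597 = 8.904
Arc 3: start y=0.000, vy=8.904 → t=1.817, apex=4.045, x_land=47.382, impact vy=-8.904
  bounce: vy ← 0.61·8.904 = 5.432

1 4.404 29.217 22.681
2 2.979 10.872 38.023
3 1.817 4.045 47.382
final: 47.382 5.432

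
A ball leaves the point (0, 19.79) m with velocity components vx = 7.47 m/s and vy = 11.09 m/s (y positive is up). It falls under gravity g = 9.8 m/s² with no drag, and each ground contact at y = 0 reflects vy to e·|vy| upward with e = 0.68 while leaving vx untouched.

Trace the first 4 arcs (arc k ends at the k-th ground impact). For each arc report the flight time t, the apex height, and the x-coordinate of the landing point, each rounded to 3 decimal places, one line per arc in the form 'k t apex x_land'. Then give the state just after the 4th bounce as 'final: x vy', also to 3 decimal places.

1 3.438 26.065 25.682
2 3.137 12.052 49.113
3 2.133 5.573 65.046
4 1.450 2.577 75.880
final: 75.880 4.833

Arc 1: start y=19.790, vy=11.090 → t=3.438, apex=26.065, x_land=25.682, impact vy=-22.602
  bounce: vy ← 0.68·22.602 = 15.370
Arc 2: start y=0.000, vy=15.370 → t=3.137, apex=12.052, x_land=49.113, impact vy=-15.370
  bounce: vy ← 0.68·15.370 = 10.451
Arc 3: start y=0.000, vy=10.451 → t=2.133, apex=5.573, x_land=65.046, impact vy=-10.451
  bounce: vy ← 0.68·10.451 = 7.107
Arc 4: start y=0.000, vy=7.107 → t=1.450, apex=2.577, x_land=75.880, impact vy=-7.107
  bounce: vy ← 0.68·7.107 = 4.833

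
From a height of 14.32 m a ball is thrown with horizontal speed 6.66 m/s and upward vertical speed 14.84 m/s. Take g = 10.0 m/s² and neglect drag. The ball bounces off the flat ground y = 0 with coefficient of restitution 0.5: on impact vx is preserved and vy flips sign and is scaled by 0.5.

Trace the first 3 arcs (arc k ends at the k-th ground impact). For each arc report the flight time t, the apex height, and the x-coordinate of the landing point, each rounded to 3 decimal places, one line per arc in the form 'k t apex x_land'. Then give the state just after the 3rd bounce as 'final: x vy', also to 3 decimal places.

Arc 1: start y=14.320, vy=14.840 → t=3.735, apex=25.331, x_land=24.874, impact vy=-22.508
  bounce: vy ← 0.5·22.508 = 11.254
Arc 2: start y=0.000, vy=11.254 → t=2.251, apex=6.333, x_land=39.865, impact vy=-11.254
  bounce: vy ← 0.5·11.254 = 5.627
Arc 3: start y=0.000, vy=5.627 → t=1.125, apex=1.583, x_land=47.360, impact vy=-5.627
  bounce: vy ← 0.5·5.627 = 2.814

1 3.735 25.331 24.874
2 2.251 6.333 39.865
3 1.125 1.583 47.360
final: 47.360 2.814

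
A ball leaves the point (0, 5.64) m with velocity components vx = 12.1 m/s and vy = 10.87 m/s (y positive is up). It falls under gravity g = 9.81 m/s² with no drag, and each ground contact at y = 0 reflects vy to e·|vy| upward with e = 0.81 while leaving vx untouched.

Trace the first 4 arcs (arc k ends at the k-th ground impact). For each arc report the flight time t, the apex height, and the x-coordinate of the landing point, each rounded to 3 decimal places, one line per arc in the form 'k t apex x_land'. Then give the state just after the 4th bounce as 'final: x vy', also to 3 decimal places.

1 2.650 11.662 32.065
2 2.498 7.652 62.291
3 2.023 5.020 86.773
4 1.639 3.294 106.604
final: 106.604 6.512

Arc 1: start y=5.640, vy=10.870 → t=2.650, apex=11.662, x_land=32.065, impact vy=-15.127
  bounce: vy ← 0.81·15.127 = 12.253
Arc 2: start y=0.000, vy=12.253 → t=2.498, apex=7.652, x_land=62.291, impact vy=-12.253
  bounce: vy ← 0.81·12.253 = 9.925
Arc 3: start y=0.000, vy=9.925 → t=2.023, apex=5.020, x_land=86.773, impact vy=-9.925
  bounce: vy ← 0.81·9.925 = 8.039
Arc 4: start y=0.000, vy=8.039 → t=1.639, apex=3.294, x_land=106.604, impact vy=-8.039
  bounce: vy ← 0.81·8.039 = 6.512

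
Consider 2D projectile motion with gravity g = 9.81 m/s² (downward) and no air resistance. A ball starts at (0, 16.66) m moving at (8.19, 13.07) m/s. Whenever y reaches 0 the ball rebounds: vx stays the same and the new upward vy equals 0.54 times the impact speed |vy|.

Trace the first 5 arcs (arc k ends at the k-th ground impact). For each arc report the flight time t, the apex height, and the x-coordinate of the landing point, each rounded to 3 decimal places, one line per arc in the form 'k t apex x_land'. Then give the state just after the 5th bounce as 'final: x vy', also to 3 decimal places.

1 3.606 25.367 29.537
2 2.456 7.397 49.652
3 1.326 2.157 60.514
4 0.716 0.629 66.379
5 0.387 0.183 69.547
final: 69.547 1.024

Arc 1: start y=16.660, vy=13.070 → t=3.606, apex=25.367, x_land=29.537, impact vy=-22.309
  bounce: vy ← 0.54·22.309 = 12.047
Arc 2: start y=0.000, vy=12.047 → t=2.456, apex=7.397, x_land=49.652, impact vy=-12.047
  bounce: vy ← 0.54·12.047 = 6.505
Arc 3: start y=0.000, vy=6.505 → t=1.326, apex=2.157, x_land=60.514, impact vy=-6.505
  bounce: vy ← 0.54·6.505 = 3.513
Arc 4: start y=0.000, vy=3.513 → t=0.716, apex=0.629, x_land=66.379, impact vy=-3.513
  bounce: vy ← 0.54·3.513 = 1.897
Arc 5: start y=0.000, vy=1.897 → t=0.387, apex=0.183, x_land=69.547, impact vy=-1.897
  bounce: vy ← 0.54·1.897 = 1.024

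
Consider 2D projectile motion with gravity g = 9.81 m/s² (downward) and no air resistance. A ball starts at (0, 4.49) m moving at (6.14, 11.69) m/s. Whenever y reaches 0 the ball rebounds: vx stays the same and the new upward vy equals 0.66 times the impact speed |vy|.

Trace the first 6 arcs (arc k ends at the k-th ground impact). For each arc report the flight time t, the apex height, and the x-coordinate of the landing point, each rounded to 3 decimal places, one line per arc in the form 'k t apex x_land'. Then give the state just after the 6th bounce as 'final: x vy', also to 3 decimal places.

1 2.720 11.455 16.700
2 2.017 4.990 29.086
3 1.331 2.174 37.260
4 0.879 0.947 42.655
5 0.580 0.412 46.216
6 0.383 0.180 48.566
final: 48.566 1.239

Arc 1: start y=4.490, vy=11.690 → t=2.720, apex=11.455, x_land=16.700, impact vy=-14.992
  bounce: vy ← 0.66·14.992 = 9.894
Arc 2: start y=0.000, vy=9.894 → t=2.017, apex=4.990, x_land=29.086, impact vy=-9.894
  bounce: vy ← 0.66·9.894 = 6.530
Arc 3: start y=0.000, vy=6.530 → t=1.331, apex=2.174, x_land=37.260, impact vy=-6.530
  bounce: vy ← 0.66·6.530 = 4.310
Arc 4: start y=0.000, vy=4.310 → t=0.879, apex=0.947, x_land=42.655, impact vy=-4.310
  bounce: vy ← 0.66·4.310 = 2.845
Arc 5: start y=0.000, vy=2.845 → t=0.580, apex=0.412, x_land=46.216, impact vy=-2.845
  bounce: vy ← 0.66·2.845 = 1.877
Arc 6: start y=0.000, vy=1.877 → t=0.383, apex=0.180, x_land=48.566, impact vy=-1.877
  bounce: vy ← 0.66·1.877 = 1.239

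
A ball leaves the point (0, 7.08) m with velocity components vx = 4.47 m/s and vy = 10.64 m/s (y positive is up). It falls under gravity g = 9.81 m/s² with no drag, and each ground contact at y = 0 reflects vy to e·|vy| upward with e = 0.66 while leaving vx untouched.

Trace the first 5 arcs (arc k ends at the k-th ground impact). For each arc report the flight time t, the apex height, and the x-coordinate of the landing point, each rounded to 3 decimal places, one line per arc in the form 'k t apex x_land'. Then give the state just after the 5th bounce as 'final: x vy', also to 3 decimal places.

Arc 1: start y=7.080, vy=10.640 → t=2.703, apex=12.850, x_land=12.083, impact vy=-15.878
  bounce: vy ← 0.66·15.878 = 10.480
Arc 2: start y=0.000, vy=10.480 → t=2.137, apex=5.598, x_land=21.634, impact vy=-10.480
  bounce: vy ← 0.66·10.480 = 6.917
Arc 3: start y=0.000, vy=6.917 → t=1.410, apex=2.438, x_land=27.937, impact vy=-6.917
  bounce: vy ← 0.66·6.917 = 4.565
Arc 4: start y=0.000, vy=4.565 → t=0.931, apex=1.062, x_land=32.097, impact vy=-4.565
  bounce: vy ← 0.66·4.565 = 3.013
Arc 5: start y=0.000, vy=3.013 → t=0.614, apex=0.463, x_land=34.842, impact vy=-3.013
  bounce: vy ← 0.66·3.013 = 1.988

1 2.703 12.850 12.083
2 2.137 5.598 21.634
3 1.410 2.438 27.937
4 0.931 1.062 32.097
5 0.614 0.463 34.842
final: 34.842 1.988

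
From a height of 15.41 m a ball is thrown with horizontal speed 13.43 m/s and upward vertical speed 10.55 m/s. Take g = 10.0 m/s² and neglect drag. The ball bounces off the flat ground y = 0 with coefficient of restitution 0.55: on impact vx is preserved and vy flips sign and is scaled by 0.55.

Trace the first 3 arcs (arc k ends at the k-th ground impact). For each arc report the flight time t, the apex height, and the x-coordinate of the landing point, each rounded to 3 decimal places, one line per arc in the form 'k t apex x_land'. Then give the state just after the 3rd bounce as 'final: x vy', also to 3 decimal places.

1 3.103 20.975 41.676
2 2.253 6.345 71.933
3 1.239 1.919 88.575
final: 88.575 3.408

Arc 1: start y=15.410, vy=10.550 → t=3.103, apex=20.975, x_land=41.676, impact vy=-20.482
  bounce: vy ← 0.55·20.482 = 11.265
Arc 2: start y=0.000, vy=11.265 → t=2.253, apex=6.345, x_land=71.933, impact vy=-11.265
  bounce: vy ← 0.55·11.265 = 6.196
Arc 3: start y=0.000, vy=6.196 → t=1.239, apex=1.919, x_land=88.575, impact vy=-6.196
  bounce: vy ← 0.55·6.196 = 3.408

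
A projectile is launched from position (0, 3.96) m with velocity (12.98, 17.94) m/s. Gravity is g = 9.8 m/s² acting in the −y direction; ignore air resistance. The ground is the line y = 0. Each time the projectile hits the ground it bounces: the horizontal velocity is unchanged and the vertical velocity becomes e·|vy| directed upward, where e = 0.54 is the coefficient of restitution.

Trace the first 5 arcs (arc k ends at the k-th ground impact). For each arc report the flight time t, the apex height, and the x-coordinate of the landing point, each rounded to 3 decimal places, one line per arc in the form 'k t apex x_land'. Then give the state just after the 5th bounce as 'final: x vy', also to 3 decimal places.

1 3.870 20.381 50.233
2 2.203 5.943 78.823
3 1.189 1.733 94.261
4 0.642 0.505 102.598
5 0.347 0.147 107.100
final: 107.100 0.918

Arc 1: start y=3.960, vy=17.940 → t=3.870, apex=20.381, x_land=50.233, impact vy=-19.986
  bounce: vy ← 0.54·19.986 = 10.793
Arc 2: start y=0.000, vy=10.793 → t=2.203, apex=5.943, x_land=78.823, impact vy=-10.793
  bounce: vy ← 0.54·10.793 = 5.828
Arc 3: start y=0.000, vy=5.828 → t=1.189, apex=1.733, x_land=94.261, impact vy=-5.828
  bounce: vy ← 0.54·5.828 = 3.147
Arc 4: start y=0.000, vy=3.147 → t=0.642, apex=0.505, x_land=102.598, impact vy=-3.147
  bounce: vy ← 0.54·3.147 = 1.699
Arc 5: start y=0.000, vy=1.699 → t=0.347, apex=0.147, x_land=107.100, impact vy=-1.699
  bounce: vy ← 0.54·1.699 = 0.918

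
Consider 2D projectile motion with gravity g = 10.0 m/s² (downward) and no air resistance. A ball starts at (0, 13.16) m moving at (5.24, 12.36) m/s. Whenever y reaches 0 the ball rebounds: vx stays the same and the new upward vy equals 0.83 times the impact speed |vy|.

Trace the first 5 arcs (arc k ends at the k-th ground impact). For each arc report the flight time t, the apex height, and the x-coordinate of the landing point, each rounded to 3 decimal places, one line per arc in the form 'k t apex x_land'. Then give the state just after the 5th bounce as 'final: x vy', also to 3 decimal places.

1 3.276 20.798 17.164
2 3.386 14.328 34.904
3 2.810 9.871 49.629
4 2.332 6.800 61.851
5 1.936 4.684 71.995
final: 71.995 8.034

Arc 1: start y=13.160, vy=12.360 → t=3.276, apex=20.798, x_land=17.164, impact vy=-20.395
  bounce: vy ← 0.83·20.395 = 16.928
Arc 2: start y=0.000, vy=16.928 → t=3.386, apex=14.328, x_land=34.904, impact vy=-16.928
  bounce: vy ← 0.83·16.928 = 14.050
Arc 3: start y=0.000, vy=14.050 → t=2.810, apex=9.871, x_land=49.629, impact vy=-14.050
  bounce: vy ← 0.83·14.050 = 11.662
Arc 4: start y=0.000, vy=11.662 → t=2.332, apex=6.800, x_land=61.851, impact vy=-11.662
  bounce: vy ← 0.83·11.662 = 9.679
Arc 5: start y=0.000, vy=9.679 → t=1.936, apex=4.684, x_land=71.995, impact vy=-9.679
  bounce: vy ← 0.83·9.679 = 8.034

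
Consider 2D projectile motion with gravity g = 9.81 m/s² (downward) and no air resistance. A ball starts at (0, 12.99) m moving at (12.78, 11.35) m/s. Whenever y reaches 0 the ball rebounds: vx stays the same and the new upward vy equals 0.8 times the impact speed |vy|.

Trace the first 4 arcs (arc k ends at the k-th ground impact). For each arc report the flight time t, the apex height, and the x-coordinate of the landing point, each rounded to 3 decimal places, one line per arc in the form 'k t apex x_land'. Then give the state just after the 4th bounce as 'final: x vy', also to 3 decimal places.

Arc 1: start y=12.990, vy=11.350 → t=3.154, apex=19.556, x_land=40.304, impact vy=-19.588
  bounce: vy ← 0.8·19.588 = 15.670
Arc 2: start y=0.000, vy=15.670 → t=3.195, apex=12.516, x_land=81.134, impact vy=-15.670
  bounce: vy ← 0.8·15.670 = 12.536
Arc 3: start y=0.000, vy=12.536 → t=2.556, apex=8.010, x_land=113.797, impact vy=-12.536
  bounce: vy ← 0.8·12.536 = 10.029
Arc 4: start y=0.000, vy=10.029 → t=2.045, apex=5.126, x_land=139.927, impact vy=-10.029
  bounce: vy ← 0.8·10.029 = 8.023

1 3.154 19.556 40.304
2 3.195 12.516 81.134
3 2.556 8.010 113.797
4 2.045 5.126 139.927
final: 139.927 8.023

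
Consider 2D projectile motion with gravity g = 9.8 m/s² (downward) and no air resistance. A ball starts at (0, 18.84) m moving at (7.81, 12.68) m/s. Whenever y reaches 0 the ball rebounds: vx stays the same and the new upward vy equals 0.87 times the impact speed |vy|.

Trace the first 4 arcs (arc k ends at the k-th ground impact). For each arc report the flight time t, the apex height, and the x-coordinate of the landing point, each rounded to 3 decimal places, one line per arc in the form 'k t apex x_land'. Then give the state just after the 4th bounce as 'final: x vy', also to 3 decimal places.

1 3.643 27.043 28.453
2 4.088 20.469 60.378
3 3.556 15.493 88.153
4 3.094 11.727 112.317
final: 112.317 13.190

Arc 1: start y=18.840, vy=12.680 → t=3.643, apex=27.043, x_land=28.453, impact vy=-23.023
  bounce: vy ← 0.87·23.023 = 20.030
Arc 2: start y=0.000, vy=20.030 → t=4.088, apex=20.469, x_land=60.378, impact vy=-20.030
  bounce: vy ← 0.87·20.030 = 17.426
Arc 3: start y=0.000, vy=17.426 → t=3.556, apex=15.493, x_land=88.153, impact vy=-17.426
  bounce: vy ← 0.87·17.426 = 15.161
Arc 4: start y=0.000, vy=15.161 → t=3.094, apex=11.727, x_land=112.317, impact vy=-15.161
  bounce: vy ← 0.87·15.161 = 13.190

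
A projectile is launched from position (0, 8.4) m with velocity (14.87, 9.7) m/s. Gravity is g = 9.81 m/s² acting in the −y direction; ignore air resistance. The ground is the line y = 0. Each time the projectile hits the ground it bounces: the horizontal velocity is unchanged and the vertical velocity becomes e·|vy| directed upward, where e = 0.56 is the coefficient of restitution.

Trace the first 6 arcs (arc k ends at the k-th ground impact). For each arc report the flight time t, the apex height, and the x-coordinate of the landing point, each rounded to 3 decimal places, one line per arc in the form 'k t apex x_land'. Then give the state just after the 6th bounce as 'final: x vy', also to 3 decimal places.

1 2.629 13.196 39.093
2 1.837 4.138 66.409
3 1.029 1.298 81.707
4 0.576 0.407 90.273
5 0.323 0.128 95.070
6 0.181 0.040 97.757
final: 97.757 0.496

Arc 1: start y=8.400, vy=9.700 → t=2.629, apex=13.196, x_land=39.093, impact vy=-16.090
  bounce: vy ← 0.56·16.090 = 9.011
Arc 2: start y=0.000, vy=9.011 → t=1.837, apex=4.138, x_land=66.409, impact vy=-9.011
  bounce: vy ← 0.56·9.011 = 5.046
Arc 3: start y=0.000, vy=5.046 → t=1.029, apex=1.298, x_land=81.707, impact vy=-5.046
  bounce: vy ← 0.56·5.046 = 2.826
Arc 4: start y=0.000, vy=2.826 → t=0.576, apex=0.407, x_land=90.273, impact vy=-2.826
  bounce: vy ← 0.56·2.826 = 1.582
Arc 5: start y=0.000, vy=1.582 → t=0.323, apex=0.128, x_land=95.070, impact vy=-1.582
  bounce: vy ← 0.56·1.582 = 0.886
Arc 6: start y=0.000, vy=0.886 → t=0.181, apex=0.040, x_land=97.757, impact vy=-0.886
  bounce: vy ← 0.56·0.886 = 0.496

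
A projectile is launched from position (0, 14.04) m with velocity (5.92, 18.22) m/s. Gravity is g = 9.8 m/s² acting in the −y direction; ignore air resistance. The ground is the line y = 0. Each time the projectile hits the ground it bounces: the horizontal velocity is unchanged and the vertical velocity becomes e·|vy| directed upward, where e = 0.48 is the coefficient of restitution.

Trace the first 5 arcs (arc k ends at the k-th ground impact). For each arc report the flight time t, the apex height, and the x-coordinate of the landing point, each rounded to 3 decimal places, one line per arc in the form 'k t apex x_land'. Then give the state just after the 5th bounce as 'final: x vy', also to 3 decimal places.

1 4.374 30.977 25.891
2 2.414 7.137 40.181
3 1.159 1.644 47.040
4 0.556 0.379 50.332
5 0.267 0.087 51.912
final: 51.912 0.628

Arc 1: start y=14.040, vy=18.220 → t=4.374, apex=30.977, x_land=25.891, impact vy=-24.640
  bounce: vy ← 0.48·24.640 = 11.827
Arc 2: start y=0.000, vy=11.827 → t=2.414, apex=7.137, x_land=40.181, impact vy=-11.827
  bounce: vy ← 0.48·11.827 = 5.677
Arc 3: start y=0.000, vy=5.677 → t=1.159, apex=1.644, x_land=47.040, impact vy=-5.677
  bounce: vy ← 0.48·5.677 = 2.725
Arc 4: start y=0.000, vy=2.725 → t=0.556, apex=0.379, x_land=50.332, impact vy=-2.725
  bounce: vy ← 0.48·2.725 = 1.308
Arc 5: start y=0.000, vy=1.308 → t=0.267, apex=0.087, x_land=51.912, impact vy=-1.308
  bounce: vy ← 0.48·1.308 = 0.628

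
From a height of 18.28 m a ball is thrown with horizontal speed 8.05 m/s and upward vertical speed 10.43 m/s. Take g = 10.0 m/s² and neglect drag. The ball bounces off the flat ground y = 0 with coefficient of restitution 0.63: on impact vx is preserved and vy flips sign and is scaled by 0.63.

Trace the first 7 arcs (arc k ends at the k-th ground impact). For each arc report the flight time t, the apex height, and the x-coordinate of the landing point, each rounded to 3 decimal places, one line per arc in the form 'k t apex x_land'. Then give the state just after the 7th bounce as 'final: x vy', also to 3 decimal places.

1 3.221 23.719 25.929
2 2.744 9.414 48.021
3 1.729 3.736 61.939
4 1.089 1.483 70.707
5 0.686 0.589 76.231
6 0.432 0.234 79.711
7 0.272 0.093 81.904
final: 81.904 0.858

Arc 1: start y=18.280, vy=10.430 → t=3.221, apex=23.719, x_land=25.929, impact vy=-21.780
  bounce: vy ← 0.63·21.780 = 13.722
Arc 2: start y=0.000, vy=13.722 → t=2.744, apex=9.414, x_land=48.021, impact vy=-13.722
  bounce: vy ← 0.63·13.722 = 8.645
Arc 3: start y=0.000, vy=8.645 → t=1.729, apex=3.736, x_land=61.939, impact vy=-8.645
  bounce: vy ← 0.63·8.645 = 5.446
Arc 4: start y=0.000, vy=5.446 → t=1.089, apex=1.483, x_land=70.707, impact vy=-5.446
  bounce: vy ← 0.63·5.446 = 3.431
Arc 5: start y=0.000, vy=3.431 → t=0.686, apex=0.589, x_land=76.231, impact vy=-3.431
  bounce: vy ← 0.63·3.431 = 2.162
Arc 6: start y=0.000, vy=2.162 → t=0.432, apex=0.234, x_land=79.711, impact vy=-2.162
  bounce: vy ← 0.63·2.162 = 1.362
Arc 7: start y=0.000, vy=1.362 → t=0.272, apex=0.093, x_land=81.904, impact vy=-1.362
  bounce: vy ← 0.63·1.362 = 0.858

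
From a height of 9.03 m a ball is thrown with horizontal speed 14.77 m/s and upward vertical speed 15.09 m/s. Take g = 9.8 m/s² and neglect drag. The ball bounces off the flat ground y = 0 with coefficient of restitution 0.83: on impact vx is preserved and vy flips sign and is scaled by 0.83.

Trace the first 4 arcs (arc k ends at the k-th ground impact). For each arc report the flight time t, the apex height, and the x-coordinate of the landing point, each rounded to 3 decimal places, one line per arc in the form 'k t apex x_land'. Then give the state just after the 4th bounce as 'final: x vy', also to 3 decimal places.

Arc 1: start y=9.030, vy=15.090 → t=3.593, apex=20.648, x_land=53.062, impact vy=-20.117
  bounce: vy ← 0.83·20.117 = 16.697
Arc 2: start y=0.000, vy=16.697 → t=3.408, apex=14.224, x_land=103.392, impact vy=-16.697
  bounce: vy ← 0.83·16.697 = 13.859
Arc 3: start y=0.000, vy=13.859 → t=2.828, apex=9.799, x_land=145.166, impact vy=-13.859
  bounce: vy ← 0.83·13.859 = 11.503
Arc 4: start y=0.000, vy=11.503 → t=2.347, apex=6.751, x_land=179.838, impact vy=-11.503
  bounce: vy ← 0.83·11.503 = 9.547

1 3.593 20.648 53.062
2 3.408 14.224 103.392
3 2.828 9.799 145.166
4 2.347 6.751 179.838
final: 179.838 9.547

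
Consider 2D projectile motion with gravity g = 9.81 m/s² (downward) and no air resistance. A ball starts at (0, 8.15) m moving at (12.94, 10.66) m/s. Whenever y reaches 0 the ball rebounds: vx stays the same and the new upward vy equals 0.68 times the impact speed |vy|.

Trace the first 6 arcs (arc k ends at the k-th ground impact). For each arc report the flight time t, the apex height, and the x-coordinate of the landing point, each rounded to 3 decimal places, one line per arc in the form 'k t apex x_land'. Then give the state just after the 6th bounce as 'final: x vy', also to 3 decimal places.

Arc 1: start y=8.150, vy=10.660 → t=2.773, apex=13.942, x_land=35.877, impact vy=-16.539
  bounce: vy ← 0.68·16.539 = 11.247
Arc 2: start y=0.000, vy=11.247 → t=2.293, apex=6.447, x_land=65.547, impact vy=-11.247
  bounce: vy ← 0.68·11.247 = 7.648
Arc 3: start y=0.000, vy=7.648 → t=1.559, apex=2.981, x_land=85.722, impact vy=-7.648
  bounce: vy ← 0.68·7.648 = 5.200
Arc 4: start y=0.000, vy=5.200 → t=1.060, apex=1.378, x_land=99.442, impact vy=-5.200
  bounce: vy ← 0.68·5.200 = 3.536
Arc 5: start y=0.000, vy=3.536 → t=0.721, apex=0.637, x_land=108.771, impact vy=-3.536
  bounce: vy ← 0.68·3.536 = 2.405
Arc 6: start y=0.000, vy=2.405 → t=0.490, apex=0.295, x_land=115.114, impact vy=-2.405
  bounce: vy ← 0.68·2.405 = 1.635

1 2.773 13.942 35.877
2 2.293 6.447 65.547
3 1.559 2.981 85.722
4 1.060 1.378 99.442
5 0.721 0.637 108.771
6 0.490 0.295 115.114
final: 115.114 1.635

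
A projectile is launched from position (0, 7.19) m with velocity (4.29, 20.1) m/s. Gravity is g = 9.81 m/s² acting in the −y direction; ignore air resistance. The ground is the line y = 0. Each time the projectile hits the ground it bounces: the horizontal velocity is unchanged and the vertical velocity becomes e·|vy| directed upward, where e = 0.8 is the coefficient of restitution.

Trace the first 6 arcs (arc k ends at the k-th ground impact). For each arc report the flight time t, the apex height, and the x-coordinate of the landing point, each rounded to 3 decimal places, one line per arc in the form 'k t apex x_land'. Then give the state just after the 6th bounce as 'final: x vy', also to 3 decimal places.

1 4.429 27.782 19.000
2 3.808 17.780 35.335
3 3.046 11.379 48.404
4 2.437 7.283 58.859
5 1.950 4.661 67.223
6 1.560 2.983 73.914
final: 73.914 6.120

Arc 1: start y=7.190, vy=20.100 → t=4.429, apex=27.782, x_land=19.000, impact vy=-23.347
  bounce: vy ← 0.8·23.347 = 18.678
Arc 2: start y=0.000, vy=18.678 → t=3.808, apex=17.780, x_land=35.335, impact vy=-18.678
  bounce: vy ← 0.8·18.678 = 14.942
Arc 3: start y=0.000, vy=14.942 → t=3.046, apex=11.379, x_land=48.404, impact vy=-14.942
  bounce: vy ← 0.8·14.942 = 11.954
Arc 4: start y=0.000, vy=11.954 → t=2.437, apex=7.283, x_land=58.859, impact vy=-11.954
  bounce: vy ← 0.8·11.954 = 9.563
Arc 5: start y=0.000, vy=9.563 → t=1.950, apex=4.661, x_land=67.223, impact vy=-9.563
  bounce: vy ← 0.8·9.563 = 7.650
Arc 6: start y=0.000, vy=7.650 → t=1.560, apex=2.983, x_land=73.914, impact vy=-7.650
  bounce: vy ← 0.8·7.650 = 6.120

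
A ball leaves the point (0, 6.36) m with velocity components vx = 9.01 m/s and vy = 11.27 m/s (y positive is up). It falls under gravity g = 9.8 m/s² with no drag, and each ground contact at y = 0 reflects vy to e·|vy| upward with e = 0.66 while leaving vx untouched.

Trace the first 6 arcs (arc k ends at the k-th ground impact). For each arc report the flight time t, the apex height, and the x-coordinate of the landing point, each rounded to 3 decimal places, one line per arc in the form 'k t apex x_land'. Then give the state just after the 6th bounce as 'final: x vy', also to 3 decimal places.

1 2.769 12.840 24.947
2 2.137 5.593 44.199
3 1.410 2.436 56.906
4 0.931 1.061 65.292
5 0.614 0.462 70.827
6 0.405 0.201 74.480
final: 74.480 1.311

Arc 1: start y=6.360, vy=11.270 → t=2.769, apex=12.840, x_land=24.947, impact vy=-15.864
  bounce: vy ← 0.66·15.864 = 10.470
Arc 2: start y=0.000, vy=10.470 → t=2.137, apex=5.593, x_land=44.199, impact vy=-10.470
  bounce: vy ← 0.66·10.470 = 6.910
Arc 3: start y=0.000, vy=6.910 → t=1.410, apex=2.436, x_land=56.906, impact vy=-6.910
  bounce: vy ← 0.66·6.910 = 4.561
Arc 4: start y=0.000, vy=4.561 → t=0.931, apex=1.061, x_land=65.292, impact vy=-4.561
  bounce: vy ← 0.66·4.561 = 3.010
Arc 5: start y=0.000, vy=3.010 → t=0.614, apex=0.462, x_land=70.827, impact vy=-3.010
  bounce: vy ← 0.66·3.010 = 1.987
Arc 6: start y=0.000, vy=1.987 → t=0.405, apex=0.201, x_land=74.480, impact vy=-1.987
  bounce: vy ← 0.66·1.987 = 1.311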